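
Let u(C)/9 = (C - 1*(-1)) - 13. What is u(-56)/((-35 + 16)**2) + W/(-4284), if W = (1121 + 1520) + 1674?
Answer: -4179523/1546524 ≈ -2.7025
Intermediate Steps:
u(C) = -108 + 9*C (u(C) = 9*((C - 1*(-1)) - 13) = 9*((C + 1) - 13) = 9*((1 + C) - 13) = 9*(-12 + C) = -108 + 9*C)
W = 4315 (W = 2641 + 1674 = 4315)
u(-56)/((-35 + 16)**2) + W/(-4284) = (-108 + 9*(-56))/((-35 + 16)**2) + 4315/(-4284) = (-108 - 504)/((-19)**2) + 4315*(-1/4284) = -612/361 - 4315/4284 = -4179523/1546524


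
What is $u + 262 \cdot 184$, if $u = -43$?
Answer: $48165$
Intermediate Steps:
$u + 262 \cdot 184 = -43 + 262 \cdot 184 = -43 + 48208 = 48165$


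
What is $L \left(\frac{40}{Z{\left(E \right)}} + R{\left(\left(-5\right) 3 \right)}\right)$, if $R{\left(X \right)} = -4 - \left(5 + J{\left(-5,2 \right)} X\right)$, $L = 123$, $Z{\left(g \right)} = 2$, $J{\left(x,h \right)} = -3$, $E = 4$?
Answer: $-4182$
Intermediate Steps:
$R{\left(X \right)} = -9 + 3 X$ ($R{\left(X \right)} = -4 - \left(5 - 3 X\right) = -4 + \left(-5 + 3 X\right) = -9 + 3 X$)
$L \left(\frac{40}{Z{\left(E \right)}} + R{\left(\left(-5\right) 3 \right)}\right) = 123 \left(\frac{40}{2} + \left(-9 + 3 \left(\left(-5\right) 3\right)\right)\right) = 123 \left(40 \cdot \frac{1}{2} + \left(-9 + 3 \left(-15\right)\right)\right) = 123 \left(20 - 54\right) = 123 \left(-34\right) = -4182$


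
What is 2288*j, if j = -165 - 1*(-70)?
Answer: -217360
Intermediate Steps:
j = -95 (j = -165 + 70 = -95)
2288*j = 2288*(-95) = -217360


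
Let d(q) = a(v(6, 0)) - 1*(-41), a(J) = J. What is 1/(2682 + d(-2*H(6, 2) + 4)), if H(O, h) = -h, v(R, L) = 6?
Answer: 1/2729 ≈ 0.00036643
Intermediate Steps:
d(q) = 47 (d(q) = 6 - 1*(-41) = 6 + 41 = 47)
1/(2682 + d(-2*H(6, 2) + 4)) = 1/(2682 + 47) = 1/2729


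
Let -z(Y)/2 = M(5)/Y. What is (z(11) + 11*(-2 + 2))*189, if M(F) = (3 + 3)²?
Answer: -13608/11 ≈ -1237.1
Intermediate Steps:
M(F) = 36 (M(F) = 6² = 36)
z(Y) = -72/Y
(z(11) + 11*(-2 + 2))*189 = (-72/11 + 11*(-2 + 2))*189 = (-72*1/11 + 11*0)*189 = (-72/11 + 0)*189 = -72/11*189 = -13608/11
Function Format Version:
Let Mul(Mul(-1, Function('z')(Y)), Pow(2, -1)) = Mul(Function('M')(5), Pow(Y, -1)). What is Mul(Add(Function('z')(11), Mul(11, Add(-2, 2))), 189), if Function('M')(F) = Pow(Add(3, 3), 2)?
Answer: Rational(-13608, 11) ≈ -1237.1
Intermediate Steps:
Function('M')(F) = 36 (Function('M')(F) = Pow(6, 2) = 36)
Function('z')(Y) = Mul(-72, Pow(Y, -1)) (Function('z')(Y) = Mul(-2, Mul(36, Pow(Y, -1))) = Mul(-72, Pow(Y, -1)))
Mul(Add(Function('z')(11), Mul(11, Add(-2, 2))), 189) = Mul(Add(Mul(-72, Pow(11, -1)), Mul(11, Add(-2, 2))), 189) = Mul(Add(Mul(-72, Rational(1, 11)), Mul(11, 0)), 189) = Mul(Add(Rational(-72, 11), 0), 189) = Mul(Rational(-72, 11), 189) = Rational(-13608, 11)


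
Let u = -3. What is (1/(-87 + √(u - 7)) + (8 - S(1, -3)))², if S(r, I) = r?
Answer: 2*(4256*√10 + 184587*I)/(174*√10 + 7559*I) ≈ 48.839 - 0.0058318*I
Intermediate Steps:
(1/(-87 + √(u - 7)) + (8 - S(1, -3)))² = (1/(-87 + √(-3 - 7)) + (8 - 1*1))² = (1/(-87 + √(-10)) + (8 - 1))² = (1/(-87 + I*√10) + 7)² = (7 + 1/(-87 + I*√10))²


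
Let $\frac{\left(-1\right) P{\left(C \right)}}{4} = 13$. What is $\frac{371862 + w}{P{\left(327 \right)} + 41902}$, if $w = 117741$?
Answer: $\frac{163201}{13950} \approx 11.699$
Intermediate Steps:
$P{\left(C \right)} = -52$ ($P{\left(C \right)} = \left(-4\right) 13 = -52$)
$\frac{371862 + w}{P{\left(327 \right)} + 41902} = \frac{371862 + 117741}{-52 + 41902} = \frac{489603}{41850} = 489603 \cdot \frac{1}{41850} = \frac{163201}{13950}$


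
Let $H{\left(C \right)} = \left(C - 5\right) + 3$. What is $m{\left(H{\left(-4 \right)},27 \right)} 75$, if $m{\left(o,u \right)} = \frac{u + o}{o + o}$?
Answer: $- \frac{525}{4} \approx -131.25$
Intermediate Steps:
$H{\left(C \right)} = -2 + C$ ($H{\left(C \right)} = \left(-5 + C\right) + 3 = -2 + C$)
$m{\left(o,u \right)} = \frac{o + u}{2 o}$
$m{\left(H{\left(-4 \right)},27 \right)} 75 = \frac{\left(-2 - 4\right) + 27}{2 \left(-2 - 4\right)} 75 = \frac{-6 + 27}{2 \left(-6\right)} 75 = \frac{1}{2} \left(- \frac{1}{6}\right) 21 \cdot 75 = \left(- \frac{7}{4}\right) 75 = - \frac{525}{4}$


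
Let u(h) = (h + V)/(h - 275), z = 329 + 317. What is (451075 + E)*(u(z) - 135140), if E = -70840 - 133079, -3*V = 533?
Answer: -5310655624820/159 ≈ -3.3400e+10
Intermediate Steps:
V = -533/3 (V = -⅓*533 = -533/3 ≈ -177.67)
z = 646
u(h) = (-533/3 + h)/(-275 + h) (u(h) = (h - 533/3)/(h - 275) = (-533/3 + h)/(-275 + h))
E = -203919
(451075 + E)*(u(z) - 135140) = (451075 - 203919)*((-533/3 + 646)/(-275 + 646) - 135140) = 247156*((1405/3)/371 - 135140) = 247156*((1/371)*(1405/3) - 135140) = 247156*(1405/1113 - 135140) = 247156*(-150409415/1113) = -5310655624820/159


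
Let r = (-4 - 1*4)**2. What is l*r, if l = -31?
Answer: -1984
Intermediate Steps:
r = 64 (r = (-4 - 4)**2 = (-8)**2 = 64)
l*r = -31*64 = -1984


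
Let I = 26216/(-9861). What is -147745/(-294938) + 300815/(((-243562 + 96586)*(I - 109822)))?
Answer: 3919628824322677605/7824322176918635584 ≈ 0.50095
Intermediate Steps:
I = -26216/9861 (I = 26216*(-1/9861) = -26216/9861 ≈ -2.6586)
-147745/(-294938) + 300815/(((-243562 + 96586)*(I - 109822))) = -147745/(-294938) + 300815/(((-243562 + 96586)*(-26216/9861 - 109822))) = -147745*(-1/294938) + 300815/((-146976*(-1082980958/9861))) = 147745/294938 + 300815/(53057403094336/3287) = 147745/294938 + 300815*(3287/53057403094336) = 147745/294938 + 988778905/53057403094336 = 3919628824322677605/7824322176918635584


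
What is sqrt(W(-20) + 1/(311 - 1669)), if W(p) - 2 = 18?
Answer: sqrt(36881922)/1358 ≈ 4.4721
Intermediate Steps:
W(p) = 20 (W(p) = 2 + 18 = 20)
sqrt(W(-20) + 1/(311 - 1669)) = sqrt(20 + 1/(311 - 1669)) = sqrt(20 + 1/(-1358)) = sqrt(20 - 1/1358) = sqrt(27159/1358) = sqrt(36881922)/1358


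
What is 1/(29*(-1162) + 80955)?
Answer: 1/47257 ≈ 2.1161e-5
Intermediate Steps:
1/(29*(-1162) + 80955) = 1/(-33698 + 80955) = 1/47257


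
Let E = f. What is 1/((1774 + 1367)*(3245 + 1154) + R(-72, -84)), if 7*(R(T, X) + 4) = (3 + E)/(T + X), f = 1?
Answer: 273/3772110614 ≈ 7.2373e-8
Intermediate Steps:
E = 1
R(T, X) = -4 + 4/(7*(T + X)) (R(T, X) = -4 + ((3 + 1)/(T + X))/7 = -4 + (4/(T + X))/7 = -4 + 4/(7*(T + X)))
1/((1774 + 1367)*(3245 + 1154) + R(-72, -84)) = 1/((1774 + 1367)*(3245 + 1154) + (4/7 - 4*(-72) - 4*(-84))/(-72 - 84)) = 1/(3141*4399 + (4/7 + 288 + 336)/(-156)) = 1/(13817259 - 1/156*4372/7) = 1/(13817259 - 1093/273) = 1/(3772110614/273) = 273/3772110614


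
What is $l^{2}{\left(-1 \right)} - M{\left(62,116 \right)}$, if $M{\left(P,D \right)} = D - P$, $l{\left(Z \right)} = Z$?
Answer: $-53$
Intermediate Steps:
$l^{2}{\left(-1 \right)} - M{\left(62,116 \right)} = \left(-1\right)^{2} - \left(116 - 62\right) = 1 - \left(116 - 62\right) = 1 - 54 = -53$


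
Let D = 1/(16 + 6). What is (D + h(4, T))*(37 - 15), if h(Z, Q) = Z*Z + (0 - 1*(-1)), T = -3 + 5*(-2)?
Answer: 375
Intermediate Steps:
T = -13 (T = -3 - 10 = -13)
D = 1/22 ≈ 0.045455
h(Z, Q) = 1 + Z² (h(Z, Q) = Z² + (0 + 1) = Z² + 1 = 1 + Z²)
(D + h(4, T))*(37 - 15) = (1/22 + (1 + 4²))*(37 - 15) = (1/22 + (1 + 16))*22 = (1/22 + 17)*22 = (375/22)*22 = 375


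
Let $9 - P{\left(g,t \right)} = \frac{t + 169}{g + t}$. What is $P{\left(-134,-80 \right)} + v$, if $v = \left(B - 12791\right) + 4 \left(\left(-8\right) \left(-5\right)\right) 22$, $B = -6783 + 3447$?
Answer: $- \frac{2695883}{214} \approx -12598.0$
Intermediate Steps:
$B = -3336$
$v = -12607$ ($v = \left(-3336 - 12791\right) + 4 \left(\left(-8\right) \left(-5\right)\right) 22 = -16127 + 4 \cdot 40 \cdot 22 = -16127 + 160 \cdot 22 = -16127 + 3520 = -12607$)
$P{\left(g,t \right)} = 9 - \frac{169 + t}{g + t}$ ($P{\left(g,t \right)} = 9 - \frac{t + 169}{g + t} = 9 - \frac{169 + t}{g + t}$)
$P{\left(-134,-80 \right)} + v = \frac{-169 + 8 \left(-80\right) + 9 \left(-134\right)}{-134 - 80} - 12607 = \frac{-169 - 640 - 1206}{-214} - 12607 = \left(- \frac{1}{214}\right) \left(-2015\right) - 12607 = \frac{2015}{214} - 12607 = - \frac{2695883}{214}$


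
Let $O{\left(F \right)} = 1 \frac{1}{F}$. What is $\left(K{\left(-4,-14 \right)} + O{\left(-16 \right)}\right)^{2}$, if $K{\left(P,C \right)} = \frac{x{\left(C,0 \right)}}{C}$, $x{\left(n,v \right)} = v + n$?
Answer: $\frac{225}{256} \approx 0.87891$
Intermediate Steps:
$x{\left(n,v \right)} = n + v$
$K{\left(P,C \right)} = 1$ ($K{\left(P,C \right)} = \frac{C + 0}{C} = \frac{C}{C} = 1$)
$O{\left(F \right)} = \frac{1}{F}$
$\left(K{\left(-4,-14 \right)} + O{\left(-16 \right)}\right)^{2} = \left(1 + \frac{1}{-16}\right)^{2} = \left(1 - \frac{1}{16}\right)^{2} = \left(\frac{15}{16}\right)^{2} = \frac{225}{256}$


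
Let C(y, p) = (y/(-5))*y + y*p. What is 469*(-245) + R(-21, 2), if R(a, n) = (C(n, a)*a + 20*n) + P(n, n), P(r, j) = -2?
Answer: -569841/5 ≈ -1.1397e+5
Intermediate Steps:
C(y, p) = -y**2/5 + p*y (C(y, p) = (y*(-1/5))*y + p*y = (-y/5)*y + p*y = -y**2/5 + p*y)
R(a, n) = -2 + 20*n + a*n*(-n + 5*a)/5 (R(a, n) = ((n*(-n + 5*a)/5)*a + 20*n) - 2 = (a*n*(-n + 5*a)/5 + 20*n) - 2 = (20*n + a*n*(-n + 5*a)/5) - 2 = -2 + 20*n + a*n*(-n + 5*a)/5)
469*(-245) + R(-21, 2) = 469*(-245) + (-2 + 20*2 + (1/5)*(-21)*2*(-1*2 + 5*(-21))) = -114905 + (-2 + 40 + (1/5)*(-21)*2*(-2 - 105)) = -114905 + (-2 + 40 + (1/5)*(-21)*2*(-107)) = -114905 + (-2 + 40 + 4494/5) = -114905 + 4684/5 = -569841/5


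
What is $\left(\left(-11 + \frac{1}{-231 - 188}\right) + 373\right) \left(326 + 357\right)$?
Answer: $\frac{103595391}{419} \approx 2.4724 \cdot 10^{5}$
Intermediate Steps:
$\left(\left(-11 + \frac{1}{-231 - 188}\right) + 373\right) \left(326 + 357\right) = \left(\left(-11 + \frac{1}{-419}\right) + 373\right) 683 = \left(\left(-11 - \frac{1}{419}\right) + 373\right) 683 = \left(- \frac{4610}{419} + 373\right) 683 = \frac{151677}{419} \cdot 683 = \frac{103595391}{419}$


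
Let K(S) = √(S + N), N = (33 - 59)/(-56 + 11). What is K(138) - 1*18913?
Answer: -18913 + 2*√7795/15 ≈ -18901.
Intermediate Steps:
N = 26/45 (N = -26/(-45) = -26*(-1/45) = 26/45 ≈ 0.57778)
K(S) = √(26/45 + S) (K(S) = √(S + 26/45) = √(26/45 + S))
K(138) - 1*18913 = √(130 + 225*138)/15 - 1*18913 = √(130 + 31050)/15 - 18913 = √31180/15 - 18913 = (2*√7795)/15 - 18913 = 2*√7795/15 - 18913 = -18913 + 2*√7795/15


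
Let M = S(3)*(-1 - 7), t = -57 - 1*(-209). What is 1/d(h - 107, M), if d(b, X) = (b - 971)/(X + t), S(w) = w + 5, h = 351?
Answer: -88/727 ≈ -0.12105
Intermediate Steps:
t = 152 (t = -57 + 209 = 152)
S(w) = 5 + w
M = -64 (M = (5 + 3)*(-1 - 7) = 8*(-8) = -64)
d(b, X) = (-971 + b)/(152 + X) (d(b, X) = (b - 971)/(X + 152) = (-971 + b)/(152 + X))
1/d(h - 107, M) = 1/((-971 + (351 - 107))/(152 - 64)) = 1/((-971 + 244)/88) = 1/((1/88)*(-727)) = 1/(-727/88) = -88/727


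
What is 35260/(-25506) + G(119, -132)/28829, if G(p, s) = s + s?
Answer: -511622062/367656237 ≈ -1.3916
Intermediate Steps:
G(p, s) = 2*s
35260/(-25506) + G(119, -132)/28829 = 35260/(-25506) + (2*(-132))/28829 = 35260*(-1/25506) - 264*1/28829 = -17630/12753 - 264/28829 = -511622062/367656237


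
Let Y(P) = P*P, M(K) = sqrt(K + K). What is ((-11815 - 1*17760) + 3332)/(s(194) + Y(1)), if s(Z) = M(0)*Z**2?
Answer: -26243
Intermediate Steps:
M(K) = sqrt(2)*sqrt(K) (M(K) = sqrt(2*K) = sqrt(2)*sqrt(K))
Y(P) = P**2
s(Z) = 0 (s(Z) = (sqrt(2)*sqrt(0))*Z**2 = (sqrt(2)*0)*Z**2 = 0*Z**2 = 0)
((-11815 - 1*17760) + 3332)/(s(194) + Y(1)) = ((-11815 - 1*17760) + 3332)/(0 + 1**2) = ((-11815 - 17760) + 3332)/(0 + 1) = (-29575 + 3332)/1 = -26243*1 = -26243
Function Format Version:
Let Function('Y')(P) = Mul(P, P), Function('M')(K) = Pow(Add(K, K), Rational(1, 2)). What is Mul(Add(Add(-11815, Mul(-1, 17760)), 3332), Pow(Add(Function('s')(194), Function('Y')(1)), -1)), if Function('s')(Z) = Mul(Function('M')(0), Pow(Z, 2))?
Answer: -26243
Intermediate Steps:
Function('M')(K) = Mul(Pow(2, Rational(1, 2)), Pow(K, Rational(1, 2))) (Function('M')(K) = Pow(Mul(2, K), Rational(1, 2)) = Mul(Pow(2, Rational(1, 2)), Pow(K, Rational(1, 2))))
Function('Y')(P) = Pow(P, 2)
Function('s')(Z) = 0 (Function('s')(Z) = Mul(Mul(Pow(2, Rational(1, 2)), Pow(0, Rational(1, 2))), Pow(Z, 2)) = Mul(Mul(Pow(2, Rational(1, 2)), 0), Pow(Z, 2)) = Mul(0, Pow(Z, 2)) = 0)
Mul(Add(Add(-11815, Mul(-1, 17760)), 3332), Pow(Add(Function('s')(194), Function('Y')(1)), -1)) = Mul(Add(Add(-11815, Mul(-1, 17760)), 3332), Pow(Add(0, Pow(1, 2)), -1)) = Mul(Add(Add(-11815, -17760), 3332), Pow(Add(0, 1), -1)) = Mul(Add(-29575, 3332), Pow(1, -1)) = Mul(-26243, 1) = -26243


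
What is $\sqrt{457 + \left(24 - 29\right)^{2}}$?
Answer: $\sqrt{482} \approx 21.954$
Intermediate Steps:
$\sqrt{457 + \left(24 - 29\right)^{2}} = \sqrt{457 + \left(-5\right)^{2}} = \sqrt{457 + 25} = \sqrt{482}$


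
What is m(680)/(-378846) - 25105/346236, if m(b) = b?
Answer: -1624394885/21861687276 ≈ -0.074303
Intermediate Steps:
m(680)/(-378846) - 25105/346236 = 680/(-378846) - 25105/346236 = 680*(-1/378846) - 25105*1/346236 = -340/189423 - 25105/346236 = -1624394885/21861687276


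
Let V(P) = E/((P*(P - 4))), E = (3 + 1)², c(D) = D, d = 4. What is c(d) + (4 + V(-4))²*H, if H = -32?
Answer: -644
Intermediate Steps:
E = 16 (E = 4² = 16)
V(P) = 16/(P*(-4 + P)) (V(P) = 16/((P*(P - 4))) = 16/((P*(-4 + P))) = 16*(1/(P*(-4 + P))) = 16/(P*(-4 + P)))
c(d) + (4 + V(-4))²*H = 4 + (4 + 16/(-4*(-4 - 4)))²*(-32) = 4 + (4 + 16*(-¼)/(-8))²*(-32) = 4 + (4 + 16*(-¼)*(-⅛))²*(-32) = 4 + (4 + ½)²*(-32) = 4 + (9/2)²*(-32) = 4 + (81/4)*(-32) = 4 - 648 = -644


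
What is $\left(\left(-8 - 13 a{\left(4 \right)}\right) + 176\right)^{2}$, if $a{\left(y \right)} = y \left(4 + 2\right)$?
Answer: $20736$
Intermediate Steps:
$a{\left(y \right)} = 6 y$ ($a{\left(y \right)} = y 6 = 6 y$)
$\left(\left(-8 - 13 a{\left(4 \right)}\right) + 176\right)^{2} = \left(\left(-8 - 13 \cdot 6 \cdot 4\right) + 176\right)^{2} = \left(\left(-8 - 312\right) + 176\right)^{2} = \left(-320 + 176\right)^{2} = \left(-144\right)^{2} = 20736$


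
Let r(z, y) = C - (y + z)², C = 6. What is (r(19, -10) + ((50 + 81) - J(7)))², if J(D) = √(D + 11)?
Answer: 3154 - 336*√2 ≈ 2678.8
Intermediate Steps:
J(D) = √(11 + D)
r(z, y) = 6 - (y + z)²
(r(19, -10) + ((50 + 81) - J(7)))² = ((6 - (-10 + 19)²) + ((50 + 81) - √(11 + 7)))² = ((6 - 1*9²) + (131 - √18))² = ((6 - 1*81) + (131 - 3*√2))² = ((6 - 81) + (131 - 3*√2))² = (-75 + (131 - 3*√2))² = (56 - 3*√2)²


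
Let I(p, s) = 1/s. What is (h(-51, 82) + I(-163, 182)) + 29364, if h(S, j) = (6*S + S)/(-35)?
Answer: 26730527/910 ≈ 29374.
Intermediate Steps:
h(S, j) = -S/5 (h(S, j) = (7*S)*(-1/35) = -S/5)
(h(-51, 82) + I(-163, 182)) + 29364 = (-1/5*(-51) + 1/182) + 29364 = (51/5 + 1/182) + 29364 = 9287/910 + 29364 = 26730527/910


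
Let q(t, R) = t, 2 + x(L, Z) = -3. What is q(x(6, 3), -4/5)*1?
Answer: -5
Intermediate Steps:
x(L, Z) = -5 (x(L, Z) = -2 - 3 = -5)
q(x(6, 3), -4/5)*1 = -5*1 = -5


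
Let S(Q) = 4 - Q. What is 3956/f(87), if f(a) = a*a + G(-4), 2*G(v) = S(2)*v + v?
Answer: 3956/7563 ≈ 0.52307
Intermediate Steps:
G(v) = 3*v/2 (G(v) = ((4 - 1*2)*v + v)/2 = ((4 - 2)*v + v)/2 = (2*v + v)/2 = (3*v)/2 = 3*v/2)
f(a) = -6 + a² (f(a) = a*a + (3/2)*(-4) = a² - 6 = -6 + a²)
3956/f(87) = 3956/(-6 + 87²) = 3956/(-6 + 7569) = 3956/7563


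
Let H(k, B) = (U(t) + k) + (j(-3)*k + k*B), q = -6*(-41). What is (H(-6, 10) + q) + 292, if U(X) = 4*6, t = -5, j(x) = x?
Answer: 514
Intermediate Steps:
q = 246
U(X) = 24
H(k, B) = 24 - 2*k + B*k (H(k, B) = (24 + k) + (-3*k + k*B) = (24 + k) + (-3*k + B*k) = 24 - 2*k + B*k)
(H(-6, 10) + q) + 292 = ((24 - 2*(-6) + 10*(-6)) + 246) + 292 = ((24 + 12 - 60) + 246) + 292 = (-24 + 246) + 292 = 222 + 292 = 514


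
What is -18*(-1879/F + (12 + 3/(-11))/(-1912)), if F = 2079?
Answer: 3617029/220836 ≈ 16.379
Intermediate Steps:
-18*(-1879/F + (12 + 3/(-11))/(-1912)) = -18*(-1879/2079 + (12 + 3/(-11))/(-1912)) = -18*(-1879*1/2079 + (12 + 3*(-1/11))*(-1/1912)) = -18*(-1879/2079 + (12 - 3/11)*(-1/1912)) = -18*(-1879/2079 + (129/11)*(-1/1912)) = -18*(-1879/2079 - 129/21032) = -18*(-3617029/3975048) = 3617029/220836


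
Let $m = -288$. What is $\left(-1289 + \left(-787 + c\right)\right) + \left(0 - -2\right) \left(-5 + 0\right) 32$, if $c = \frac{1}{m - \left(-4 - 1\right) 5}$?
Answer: $- \frac{630149}{263} \approx -2396.0$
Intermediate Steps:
$c = - \frac{1}{263}$ ($c = \frac{1}{-288 - \left(-4 - 1\right) 5} = \frac{1}{-288 - \left(-5\right) 5} = \frac{1}{-288 - -25} = \frac{1}{-288 + 25} = \frac{1}{-263} = - \frac{1}{263} \approx -0.0038023$)
$\left(-1289 + \left(-787 + c\right)\right) + \left(0 - -2\right) \left(-5 + 0\right) 32 = \left(-1289 - \frac{206982}{263}\right) + \left(0 - -2\right) \left(-5 + 0\right) 32 = \left(-1289 - \frac{206982}{263}\right) + \left(0 + 2\right) \left(-5\right) 32 = - \frac{545989}{263} + 2 \left(-5\right) 32 = - \frac{545989}{263} - 320 = - \frac{630149}{263}$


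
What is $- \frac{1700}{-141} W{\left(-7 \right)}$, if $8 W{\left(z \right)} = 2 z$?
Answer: $- \frac{2975}{141} \approx -21.099$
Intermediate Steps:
$W{\left(z \right)} = \frac{z}{4}$ ($W{\left(z \right)} = \frac{2 z}{8} = \frac{z}{4}$)
$- \frac{1700}{-141} W{\left(-7 \right)} = - \frac{1700}{-141} \cdot \frac{1}{4} \left(-7\right) = \left(-1700\right) \left(- \frac{1}{141}\right) \left(- \frac{7}{4}\right) = \frac{1700}{141} \left(- \frac{7}{4}\right) = - \frac{2975}{141}$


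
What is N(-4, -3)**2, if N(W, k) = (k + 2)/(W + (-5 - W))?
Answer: 1/25 ≈ 0.040000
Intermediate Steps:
N(W, k) = -2/5 - k/5 (N(W, k) = (2 + k)/(-5) = (2 + k)*(-1/5) = -2/5 - k/5)
N(-4, -3)**2 = (-2/5 - 1/5*(-3))**2 = (-2/5 + 3/5)**2 = (1/5)**2 = 1/25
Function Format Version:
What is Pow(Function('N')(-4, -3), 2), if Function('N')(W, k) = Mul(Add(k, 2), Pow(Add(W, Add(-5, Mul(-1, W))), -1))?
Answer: Rational(1, 25) ≈ 0.040000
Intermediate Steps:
Function('N')(W, k) = Add(Rational(-2, 5), Mul(Rational(-1, 5), k)) (Function('N')(W, k) = Mul(Add(2, k), Pow(-5, -1)) = Mul(Add(2, k), Rational(-1, 5)) = Add(Rational(-2, 5), Mul(Rational(-1, 5), k)))
Pow(Function('N')(-4, -3), 2) = Pow(Add(Rational(-2, 5), Mul(Rational(-1, 5), -3)), 2) = Pow(Add(Rational(-2, 5), Rational(3, 5)), 2) = Pow(Rational(1, 5), 2) = Rational(1, 25)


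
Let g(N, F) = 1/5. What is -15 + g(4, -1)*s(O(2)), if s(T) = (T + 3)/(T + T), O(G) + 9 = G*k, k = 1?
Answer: -523/35 ≈ -14.943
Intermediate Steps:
O(G) = -9 + G (O(G) = -9 + G*1 = -9 + G)
g(N, F) = ⅕ (g(N, F) = 1*(⅕) = ⅕)
s(T) = (3 + T)/(2*T) (s(T) = (3 + T)/((2*T)) = (3 + T)*(1/(2*T)) = (3 + T)/(2*T))
-15 + g(4, -1)*s(O(2)) = -15 + ((3 + (-9 + 2))/(2*(-9 + 2)))/5 = -15 + ((½)*(3 - 7)/(-7))/5 = -15 + ((½)*(-⅐)*(-4))/5 = -15 + (⅕)*(2/7) = -15 + 2/35 = -523/35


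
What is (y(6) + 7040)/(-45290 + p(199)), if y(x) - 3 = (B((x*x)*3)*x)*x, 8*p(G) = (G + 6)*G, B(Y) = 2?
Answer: -11384/64305 ≈ -0.17703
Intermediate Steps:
p(G) = G*(6 + G)/8 (p(G) = ((G + 6)*G)/8 = ((6 + G)*G)/8 = (G*(6 + G))/8 = G*(6 + G)/8)
y(x) = 3 + 2*x**2 (y(x) = 3 + (2*x)*x = 3 + 2*x**2)
(y(6) + 7040)/(-45290 + p(199)) = ((3 + 2*6**2) + 7040)/(-45290 + (1/8)*199*(6 + 199)) = ((3 + 2*36) + 7040)/(-45290 + (1/8)*199*205) = ((3 + 72) + 7040)/(-45290 + 40795/8) = (75 + 7040)/(-321525/8) = 7115*(-8/321525) = -11384/64305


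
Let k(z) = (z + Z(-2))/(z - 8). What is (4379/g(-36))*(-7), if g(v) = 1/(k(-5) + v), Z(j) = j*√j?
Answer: 14192339/13 - 61306*I*√2/13 ≈ 1.0917e+6 - 6669.2*I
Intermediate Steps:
Z(j) = j^(3/2)
k(z) = (z - 2*I*√2)/(-8 + z) (k(z) = (z + (-2)^(3/2))/(z - 8) = (z - 2*I*√2)/(-8 + z))
g(v) = 1/(5/13 + v + 2*I*√2/13) (g(v) = 1/((-5 - 2*I*√2)/(-8 - 5) + v) = 1/((-5 - 2*I*√2)/(-13) + v) = 1/(-(-5 - 2*I*√2)/13 + v) = 1/((5/13 + 2*I*√2/13) + v) = 1/(5/13 + v + 2*I*√2/13))
(4379/g(-36))*(-7) = (4379/((13/(5 + 13*(-36) + 2*I*√2))))*(-7) = (4379/((13/(5 - 468 + 2*I*√2))))*(-7) = (4379/((13/(-463 + 2*I*√2))))*(-7) = (4379*(-463/13 + 2*I*√2/13))*(-7) = (-2027477/13 + 8758*I*√2/13)*(-7) = 14192339/13 - 61306*I*√2/13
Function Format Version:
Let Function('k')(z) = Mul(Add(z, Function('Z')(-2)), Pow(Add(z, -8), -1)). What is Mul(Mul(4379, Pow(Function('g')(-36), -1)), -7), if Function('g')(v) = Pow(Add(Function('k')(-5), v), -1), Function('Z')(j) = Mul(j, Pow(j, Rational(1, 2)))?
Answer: Add(Rational(14192339, 13), Mul(Rational(-61306, 13), I, Pow(2, Rational(1, 2)))) ≈ Add(1.0917e+6, Mul(-6669.2, I))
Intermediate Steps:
Function('Z')(j) = Pow(j, Rational(3, 2))
Function('k')(z) = Mul(Pow(Add(-8, z), -1), Add(z, Mul(-2, I, Pow(2, Rational(1, 2))))) (Function('k')(z) = Mul(Add(z, Pow(-2, Rational(3, 2))), Pow(Add(z, -8), -1)) = Mul(Add(z, Mul(-2, I, Pow(2, Rational(1, 2)))), Pow(Add(-8, z), -1)) = Mul(Pow(Add(-8, z), -1), Add(z, Mul(-2, I, Pow(2, Rational(1, 2))))))
Function('g')(v) = Pow(Add(Rational(5, 13), v, Mul(Rational(2, 13), I, Pow(2, Rational(1, 2)))), -1) (Function('g')(v) = Pow(Add(Mul(Pow(Add(-8, -5), -1), Add(-5, Mul(-2, I, Pow(2, Rational(1, 2))))), v), -1) = Pow(Add(Mul(Pow(-13, -1), Add(-5, Mul(-2, I, Pow(2, Rational(1, 2))))), v), -1) = Pow(Add(Mul(Rational(-1, 13), Add(-5, Mul(-2, I, Pow(2, Rational(1, 2))))), v), -1) = Pow(Add(Add(Rational(5, 13), Mul(Rational(2, 13), I, Pow(2, Rational(1, 2)))), v), -1) = Pow(Add(Rational(5, 13), v, Mul(Rational(2, 13), I, Pow(2, Rational(1, 2)))), -1))
Mul(Mul(4379, Pow(Function('g')(-36), -1)), -7) = Mul(Mul(4379, Pow(Mul(13, Pow(Add(5, Mul(13, -36), Mul(2, I, Pow(2, Rational(1, 2)))), -1)), -1)), -7) = Mul(Mul(4379, Pow(Mul(13, Pow(Add(5, -468, Mul(2, I, Pow(2, Rational(1, 2)))), -1)), -1)), -7) = Mul(Mul(4379, Pow(Mul(13, Pow(Add(-463, Mul(2, I, Pow(2, Rational(1, 2)))), -1)), -1)), -7) = Mul(Mul(4379, Add(Rational(-463, 13), Mul(Rational(2, 13), I, Pow(2, Rational(1, 2))))), -7) = Mul(Add(Rational(-2027477, 13), Mul(Rational(8758, 13), I, Pow(2, Rational(1, 2)))), -7) = Add(Rational(14192339, 13), Mul(Rational(-61306, 13), I, Pow(2, Rational(1, 2))))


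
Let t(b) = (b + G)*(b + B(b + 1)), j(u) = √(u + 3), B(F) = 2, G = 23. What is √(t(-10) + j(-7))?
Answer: √(-104 + 2*I) ≈ 0.09805 + 10.199*I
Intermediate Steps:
j(u) = √(3 + u)
t(b) = (2 + b)*(23 + b) (t(b) = (b + 23)*(b + 2) = (23 + b)*(2 + b) = (2 + b)*(23 + b))
√(t(-10) + j(-7)) = √((46 + (-10)² + 25*(-10)) + √(3 - 7)) = √((46 + 100 - 250) + √(-4)) = √(-104 + 2*I)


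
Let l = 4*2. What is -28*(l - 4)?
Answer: -112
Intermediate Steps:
l = 8
-28*(l - 4) = -28*(8 - 4) = -28*4 = -112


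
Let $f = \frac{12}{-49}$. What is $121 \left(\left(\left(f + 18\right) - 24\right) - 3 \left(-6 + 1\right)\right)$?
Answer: $\frac{51909}{49} \approx 1059.4$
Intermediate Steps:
$f = - \frac{12}{49}$ ($f = 12 \left(- \frac{1}{49}\right) = - \frac{12}{49} \approx -0.2449$)
$121 \left(\left(\left(f + 18\right) - 24\right) - 3 \left(-6 + 1\right)\right) = 121 \left(\left(\left(- \frac{12}{49} + 18\right) - 24\right) - 3 \left(-6 + 1\right)\right) = 121 \left(\left(\frac{870}{49} - 24\right) - -15\right) = 121 \left(- \frac{306}{49} + 15\right) = 121 \cdot \frac{429}{49} = \frac{51909}{49}$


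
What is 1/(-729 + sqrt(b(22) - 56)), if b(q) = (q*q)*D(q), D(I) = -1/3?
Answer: -2187/1594975 - 2*I*sqrt(489)/1594975 ≈ -0.0013712 - 2.7729e-5*I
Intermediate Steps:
D(I) = -1/3 (D(I) = -1*1/3 = -1/3)
b(q) = -q**2/3 (b(q) = (q*q)*(-1/3) = q**2*(-1/3) = -q**2/3)
1/(-729 + sqrt(b(22) - 56)) = 1/(-729 + sqrt(-1/3*22**2 - 56)) = 1/(-729 + sqrt(-1/3*484 - 56)) = 1/(-729 + sqrt(-484/3 - 56)) = 1/(-729 + sqrt(-652/3)) = 1/(-729 + 2*I*sqrt(489)/3)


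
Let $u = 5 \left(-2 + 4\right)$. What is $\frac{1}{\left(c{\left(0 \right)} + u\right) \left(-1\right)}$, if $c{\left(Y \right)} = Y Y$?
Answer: $- \frac{1}{10} \approx -0.1$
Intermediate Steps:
$u = 10$ ($u = 5 \cdot 2 = 10$)
$c{\left(Y \right)} = Y^{2}$
$\frac{1}{\left(c{\left(0 \right)} + u\right) \left(-1\right)} = \frac{1}{\left(0^{2} + 10\right) \left(-1\right)} = \frac{1}{\left(0 + 10\right) \left(-1\right)} = \frac{1}{10 \left(-1\right)} = \frac{1}{-10} = - \frac{1}{10}$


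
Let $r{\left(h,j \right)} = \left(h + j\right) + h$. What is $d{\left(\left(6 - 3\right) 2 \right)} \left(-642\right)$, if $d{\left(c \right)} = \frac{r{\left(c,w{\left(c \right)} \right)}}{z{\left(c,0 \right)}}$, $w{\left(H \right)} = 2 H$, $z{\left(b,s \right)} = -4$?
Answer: $3852$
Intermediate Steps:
$r{\left(h,j \right)} = j + 2 h$
$d{\left(c \right)} = - c$ ($d{\left(c \right)} = \frac{2 c + 2 c}{-4} = 4 c \left(- \frac{1}{4}\right) = - c$)
$d{\left(\left(6 - 3\right) 2 \right)} \left(-642\right) = - \left(6 - 3\right) 2 \left(-642\right) = - 3 \cdot 2 \left(-642\right) = \left(-1\right) 6 \left(-642\right) = \left(-6\right) \left(-642\right) = 3852$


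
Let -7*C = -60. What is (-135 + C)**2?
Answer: 783225/49 ≈ 15984.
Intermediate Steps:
C = 60/7 (C = -1/7*(-60) = 60/7 ≈ 8.5714)
(-135 + C)**2 = (-135 + 60/7)**2 = (-885/7)**2 = 783225/49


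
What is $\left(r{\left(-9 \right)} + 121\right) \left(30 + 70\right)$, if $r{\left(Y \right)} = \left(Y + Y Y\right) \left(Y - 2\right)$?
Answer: $-67100$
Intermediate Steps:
$r{\left(Y \right)} = \left(-2 + Y\right) \left(Y + Y^{2}\right)$ ($r{\left(Y \right)} = \left(Y + Y^{2}\right) \left(-2 + Y\right) = \left(-2 + Y\right) \left(Y + Y^{2}\right)$)
$\left(r{\left(-9 \right)} + 121\right) \left(30 + 70\right) = \left(- 9 \left(-2 + \left(-9\right)^{2} - -9\right) + 121\right) \left(30 + 70\right) = \left(- 9 \left(-2 + 81 + 9\right) + 121\right) 100 = \left(\left(-9\right) 88 + 121\right) 100 = \left(-792 + 121\right) 100 = \left(-671\right) 100 = -67100$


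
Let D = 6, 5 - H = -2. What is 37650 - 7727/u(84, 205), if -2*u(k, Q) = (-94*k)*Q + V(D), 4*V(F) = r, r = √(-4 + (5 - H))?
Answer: 263060477510115730/6986999846401 - 30908*I*√6/20960999539203 ≈ 37650.0 - 3.6119e-9*I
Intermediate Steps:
H = 7 (H = 5 - 1*(-2) = 5 + 2 = 7)
r = I*√6 (r = √(-4 + (5 - 1*7)) = √(-4 + (5 - 7)) = √(-4 - 2) = √(-6) = I*√6 ≈ 2.4495*I)
V(F) = I*√6/4 (V(F) = (I*√6)/4 = I*√6/4)
u(k, Q) = 47*Q*k - I*√6/8 (u(k, Q) = -((-94*k)*Q + I*√6/4)/2 = -(-94*Q*k + I*√6/4)/2 = 47*Q*k - I*√6/8)
37650 - 7727/u(84, 205) = 37650 - 7727/(47*205*84 - I*√6/8) = 37650 - 7727/(809340 - I*√6/8)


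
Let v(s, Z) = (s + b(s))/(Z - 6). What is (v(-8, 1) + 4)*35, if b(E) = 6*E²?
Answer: -2492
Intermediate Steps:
v(s, Z) = (s + 6*s²)/(-6 + Z) (v(s, Z) = (s + 6*s²)/(Z - 6) = (s + 6*s²)/(-6 + Z))
(v(-8, 1) + 4)*35 = (-8*(1 + 6*(-8))/(-6 + 1) + 4)*35 = (-8*(1 - 48)/(-5) + 4)*35 = (-8*(-⅕)*(-47) + 4)*35 = (-376/5 + 4)*35 = -356/5*35 = -2492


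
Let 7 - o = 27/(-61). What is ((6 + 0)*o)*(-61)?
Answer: -2724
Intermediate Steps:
o = 454/61 (o = 7 - 27/(-61) = 7 - 27*(-1)/61 = 7 - 1*(-27/61) = 7 + 27/61 = 454/61 ≈ 7.4426)
((6 + 0)*o)*(-61) = ((6 + 0)*(454/61))*(-61) = (6*(454/61))*(-61) = (2724/61)*(-61) = -2724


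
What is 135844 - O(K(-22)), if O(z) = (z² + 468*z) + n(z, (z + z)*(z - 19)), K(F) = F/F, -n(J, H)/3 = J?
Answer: 135378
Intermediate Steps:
n(J, H) = -3*J
K(F) = 1
O(z) = z² + 465*z (O(z) = (z² + 468*z) - 3*z = z² + 465*z)
135844 - O(K(-22)) = 135844 - (465 + 1) = 135844 - 466 = 135378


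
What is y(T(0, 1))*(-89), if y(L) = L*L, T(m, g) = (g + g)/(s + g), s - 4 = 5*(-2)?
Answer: -356/25 ≈ -14.240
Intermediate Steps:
s = -6 (s = 4 + 5*(-2) = 4 - 10 = -6)
T(m, g) = 2*g/(-6 + g) (T(m, g) = (g + g)/(-6 + g) = (2*g)/(-6 + g) = 2*g/(-6 + g))
y(L) = L²
y(T(0, 1))*(-89) = (2*1/(-6 + 1))²*(-89) = (2*1/(-5))²*(-89) = (2*1*(-⅕))²*(-89) = (-⅖)²*(-89) = (4/25)*(-89) = -356/25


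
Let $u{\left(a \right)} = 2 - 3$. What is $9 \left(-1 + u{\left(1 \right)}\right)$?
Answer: $-18$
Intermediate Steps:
$u{\left(a \right)} = -1$
$9 \left(-1 + u{\left(1 \right)}\right) = 9 \left(-1 - 1\right) = 9 \left(-2\right) = -18$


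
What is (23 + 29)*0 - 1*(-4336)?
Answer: 4336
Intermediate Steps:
(23 + 29)*0 - 1*(-4336) = 52*0 + 4336 = 0 + 4336 = 4336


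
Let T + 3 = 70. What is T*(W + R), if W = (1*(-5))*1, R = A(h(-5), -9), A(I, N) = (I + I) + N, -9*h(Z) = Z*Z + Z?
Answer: -11122/9 ≈ -1235.8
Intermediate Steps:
h(Z) = -Z/9 - Z²/9 (h(Z) = -(Z*Z + Z)/9 = -(Z² + Z)/9 = -(Z + Z²)/9 = -Z/9 - Z²/9)
T = 67 (T = -3 + 70 = 67)
A(I, N) = N + 2*I (A(I, N) = 2*I + N = N + 2*I)
R = -121/9 (R = -9 + 2*(-⅑*(-5)*(1 - 5)) = -9 + 2*(-⅑*(-5)*(-4)) = -9 + 2*(-20/9) = -9 - 40/9 = -121/9 ≈ -13.444)
W = -5 (W = -5*1 = -5)
T*(W + R) = 67*(-5 - 121/9) = 67*(-166/9) = -11122/9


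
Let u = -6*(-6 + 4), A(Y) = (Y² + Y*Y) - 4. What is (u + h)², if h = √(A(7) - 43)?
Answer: (12 + √51)² ≈ 366.39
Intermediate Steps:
A(Y) = -4 + 2*Y² (A(Y) = (Y² + Y²) - 4 = 2*Y² - 4 = -4 + 2*Y²)
h = √51 (h = √((-4 + 2*7²) - 43) = √((-4 + 2*49) - 43) = √((-4 + 98) - 43) = √(94 - 43) = √51 ≈ 7.1414)
u = 12 (u = -6*(-2) = 12)
(u + h)² = (12 + √51)²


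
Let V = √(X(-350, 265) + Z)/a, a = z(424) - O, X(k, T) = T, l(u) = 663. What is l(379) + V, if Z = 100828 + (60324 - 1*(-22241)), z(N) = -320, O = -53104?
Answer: 663 + √183658/52784 ≈ 663.01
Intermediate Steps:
a = 52784 (a = -320 - 1*(-53104) = -320 + 53104 = 52784)
Z = 183393 (Z = 100828 + (60324 + 22241) = 100828 + 82565 = 183393)
V = √183658/52784 (V = √(265 + 183393)/52784 = √183658*(1/52784) = √183658/52784 ≈ 0.0081190)
l(379) + V = 663 + √183658/52784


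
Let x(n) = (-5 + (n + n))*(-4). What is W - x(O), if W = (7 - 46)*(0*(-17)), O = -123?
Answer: -1004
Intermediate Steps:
W = 0 (W = -39*0 = 0)
x(n) = 20 - 8*n (x(n) = (-5 + 2*n)*(-4) = 20 - 8*n)
W - x(O) = 0 - (20 - 8*(-123)) = 0 - (20 + 984) = 0 - 1*1004 = 0 - 1004 = -1004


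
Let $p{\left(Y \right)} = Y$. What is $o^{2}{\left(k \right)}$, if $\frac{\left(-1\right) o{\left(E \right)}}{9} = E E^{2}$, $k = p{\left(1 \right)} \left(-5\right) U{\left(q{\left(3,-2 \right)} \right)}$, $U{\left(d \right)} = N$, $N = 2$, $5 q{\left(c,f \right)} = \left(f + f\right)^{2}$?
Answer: $81000000$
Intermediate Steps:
$q{\left(c,f \right)} = \frac{4 f^{2}}{5}$ ($q{\left(c,f \right)} = \frac{\left(f + f\right)^{2}}{5} = \frac{\left(2 f\right)^{2}}{5} = \frac{4 f^{2}}{5}$)
$U{\left(d \right)} = 2$
$k = -10$ ($k = 1 \left(-5\right) 2 = \left(-5\right) 2 = -10$)
$o{\left(E \right)} = - 9 E^{3}$ ($o{\left(E \right)} = - 9 E E^{2} = - 9 E^{3}$)
$o^{2}{\left(k \right)} = \left(- 9 \left(-10\right)^{3}\right)^{2} = \left(\left(-9\right) \left(-1000\right)\right)^{2} = 9000^{2} = 81000000$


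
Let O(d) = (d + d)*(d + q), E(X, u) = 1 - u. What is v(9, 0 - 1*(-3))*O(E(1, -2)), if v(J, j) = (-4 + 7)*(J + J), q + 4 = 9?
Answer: 2592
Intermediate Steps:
q = 5 (q = -4 + 9 = 5)
v(J, j) = 6*J (v(J, j) = 3*(2*J) = 6*J)
O(d) = 2*d*(5 + d) (O(d) = (d + d)*(d + 5) = (2*d)*(5 + d) = 2*d*(5 + d))
v(9, 0 - 1*(-3))*O(E(1, -2)) = (6*9)*(2*(1 - 1*(-2))*(5 + (1 - 1*(-2)))) = 54*(2*(1 + 2)*(5 + (1 + 2))) = 54*(2*3*(5 + 3)) = 54*(2*3*8) = 54*48 = 2592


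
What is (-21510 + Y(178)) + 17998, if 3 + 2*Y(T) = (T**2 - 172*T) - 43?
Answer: -3001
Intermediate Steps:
Y(T) = -23 + T**2/2 - 86*T (Y(T) = -3/2 + ((T**2 - 172*T) - 43)/2 = -3/2 + (-43 + T**2 - 172*T)/2 = -3/2 + (-43/2 + T**2/2 - 86*T) = -23 + T**2/2 - 86*T)
(-21510 + Y(178)) + 17998 = (-21510 + (-23 + (1/2)*178**2 - 86*178)) + 17998 = (-21510 + (-23 + (1/2)*31684 - 15308)) + 17998 = (-21510 + (-23 + 15842 - 15308)) + 17998 = (-21510 + 511) + 17998 = -20999 + 17998 = -3001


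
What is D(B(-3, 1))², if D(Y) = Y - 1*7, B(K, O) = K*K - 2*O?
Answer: 0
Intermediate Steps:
B(K, O) = K² - 2*O
D(Y) = -7 + Y (D(Y) = Y - 7 = -7 + Y)
D(B(-3, 1))² = (-7 + ((-3)² - 2*1))² = (-7 + (9 - 2))² = (-7 + 7)² = 0² = 0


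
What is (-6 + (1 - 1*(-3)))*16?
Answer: -32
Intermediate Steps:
(-6 + (1 - 1*(-3)))*16 = (-6 + (1 + 3))*16 = (-6 + 4)*16 = -2*16 = -32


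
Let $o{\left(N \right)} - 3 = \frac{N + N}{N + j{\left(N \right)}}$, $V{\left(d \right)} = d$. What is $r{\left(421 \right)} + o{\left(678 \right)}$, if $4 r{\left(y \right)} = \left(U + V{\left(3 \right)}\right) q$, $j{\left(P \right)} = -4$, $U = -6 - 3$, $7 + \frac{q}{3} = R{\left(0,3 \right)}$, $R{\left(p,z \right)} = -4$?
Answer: $\frac{36741}{674} \approx 54.512$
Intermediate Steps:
$q = -33$ ($q = -21 + 3 \left(-4\right) = -21 - 12 = -33$)
$U = -9$
$r{\left(y \right)} = \frac{99}{2}$ ($r{\left(y \right)} = \frac{\left(-9 + 3\right) \left(-33\right)}{4} = \frac{\left(-6\right) \left(-33\right)}{4} = \frac{1}{4} \cdot 198 = \frac{99}{2}$)
$o{\left(N \right)} = 3 + \frac{2 N}{-4 + N}$ ($o{\left(N \right)} = 3 + \frac{N + N}{N - 4} = 3 + \frac{2 N}{-4 + N}$)
$r{\left(421 \right)} + o{\left(678 \right)} = \frac{99}{2} + \frac{-12 + 5 \cdot 678}{-4 + 678} = \frac{99}{2} + \frac{-12 + 3390}{674} = \frac{99}{2} + \frac{1}{674} \cdot 3378 = \frac{99}{2} + \frac{1689}{337} = \frac{36741}{674}$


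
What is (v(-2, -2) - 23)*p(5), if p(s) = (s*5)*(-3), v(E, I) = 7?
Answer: 1200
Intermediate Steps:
p(s) = -15*s (p(s) = (5*s)*(-3) = -15*s)
(v(-2, -2) - 23)*p(5) = (7 - 23)*(-15*5) = -16*(-75) = 1200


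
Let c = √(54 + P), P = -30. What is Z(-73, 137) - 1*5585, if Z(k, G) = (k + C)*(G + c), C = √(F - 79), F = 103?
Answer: -15562 + 128*√6 ≈ -15248.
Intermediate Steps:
c = 2*√6 (c = √(54 - 30) = √24 = 2*√6 ≈ 4.8990)
C = 2*√6 (C = √(103 - 79) = √24 = 2*√6 ≈ 4.8990)
Z(k, G) = (G + 2*√6)*(k + 2*√6) (Z(k, G) = (k + 2*√6)*(G + 2*√6) = (G + 2*√6)*(k + 2*√6))
Z(-73, 137) - 1*5585 = (24 + 137*(-73) + 2*137*√6 + 2*(-73)*√6) - 1*5585 = (24 - 10001 + 274*√6 - 146*√6) - 5585 = (-9977 + 128*√6) - 5585 = -15562 + 128*√6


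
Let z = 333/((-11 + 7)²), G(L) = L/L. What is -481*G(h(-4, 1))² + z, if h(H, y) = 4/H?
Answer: -7363/16 ≈ -460.19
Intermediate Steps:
G(L) = 1
z = 333/16 (z = 333/((-4)²) = 333/16 ≈ 20.813)
-481*G(h(-4, 1))² + z = -481*1² + 333/16 = -481*1 + 333/16 = -481 + 333/16 = -7363/16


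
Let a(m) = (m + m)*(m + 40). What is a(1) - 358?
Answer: -276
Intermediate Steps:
a(m) = 2*m*(40 + m) (a(m) = (2*m)*(40 + m) = 2*m*(40 + m))
a(1) - 358 = 2*1*(40 + 1) - 358 = 2*1*41 - 358 = 82 - 358 = -276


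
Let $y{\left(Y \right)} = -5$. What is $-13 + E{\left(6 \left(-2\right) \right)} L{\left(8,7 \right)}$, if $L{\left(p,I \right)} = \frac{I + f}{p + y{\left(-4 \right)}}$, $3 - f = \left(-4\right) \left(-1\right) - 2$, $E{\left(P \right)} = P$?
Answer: $-45$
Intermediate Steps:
$f = 1$ ($f = 3 - \left(\left(-4\right) \left(-1\right) - 2\right) = 3 - \left(4 - 2\right) = 3 - 2 = 1$)
$L{\left(p,I \right)} = \frac{1 + I}{-5 + p}$ ($L{\left(p,I \right)} = \frac{I + 1}{p - 5} = \frac{1 + I}{-5 + p}$)
$-13 + E{\left(6 \left(-2\right) \right)} L{\left(8,7 \right)} = -13 + 6 \left(-2\right) \frac{1 + 7}{-5 + 8} = -13 - 12 \cdot \frac{1}{3} \cdot 8 = -13 - 32 = -45$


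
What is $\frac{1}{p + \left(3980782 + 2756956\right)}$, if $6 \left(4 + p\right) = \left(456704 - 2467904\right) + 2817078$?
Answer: $\frac{1}{6872047} \approx 1.4552 \cdot 10^{-7}$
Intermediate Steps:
$p = 134309$ ($p = -4 + \frac{\left(456704 - 2467904\right) + 2817078}{6} = -4 + \frac{-2011200 + 2817078}{6} = -4 + \frac{1}{6} \cdot 805878 = -4 + 134313 = 134309$)
$\frac{1}{p + \left(3980782 + 2756956\right)} = \frac{1}{134309 + \left(3980782 + 2756956\right)} = \frac{1}{134309 + 6737738} = \frac{1}{6872047}$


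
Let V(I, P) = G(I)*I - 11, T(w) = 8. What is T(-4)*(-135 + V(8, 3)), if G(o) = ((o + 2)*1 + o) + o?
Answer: 496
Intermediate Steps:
G(o) = 2 + 3*o (G(o) = ((2 + o)*1 + o) + o = ((2 + o) + o) + o = (2 + 2*o) + o = 2 + 3*o)
V(I, P) = -11 + I*(2 + 3*I) (V(I, P) = (2 + 3*I)*I - 11 = I*(2 + 3*I) - 11 = -11 + I*(2 + 3*I))
T(-4)*(-135 + V(8, 3)) = 8*(-135 + (-11 + 8*(2 + 3*8))) = 8*(-135 + (-11 + 8*(2 + 24))) = 8*(-135 + (-11 + 8*26)) = 8*(-135 + (-11 + 208)) = 8*(-135 + 197) = 8*62 = 496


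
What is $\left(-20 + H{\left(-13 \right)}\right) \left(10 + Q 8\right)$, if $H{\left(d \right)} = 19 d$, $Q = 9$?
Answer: $-21894$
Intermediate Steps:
$\left(-20 + H{\left(-13 \right)}\right) \left(10 + Q 8\right) = \left(-20 + 19 \left(-13\right)\right) \left(10 + 9 \cdot 8\right) = \left(-20 - 247\right) \left(10 + 72\right) = \left(-267\right) 82 = -21894$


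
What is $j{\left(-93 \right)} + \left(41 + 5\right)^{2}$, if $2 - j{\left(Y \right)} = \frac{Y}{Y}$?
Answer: $2117$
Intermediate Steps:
$j{\left(Y \right)} = 1$ ($j{\left(Y \right)} = 2 - \frac{Y}{Y} = 2 - 1 = 1$)
$j{\left(-93 \right)} + \left(41 + 5\right)^{2} = 1 + \left(41 + 5\right)^{2} = 1 + 46^{2} = 1 + 2116 = 2117$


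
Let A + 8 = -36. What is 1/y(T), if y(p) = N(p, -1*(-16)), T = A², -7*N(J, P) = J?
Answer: -7/1936 ≈ -0.0036157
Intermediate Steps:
A = -44 (A = -8 - 36 = -44)
N(J, P) = -J/7
T = 1936 (T = (-44)² = 1936)
y(p) = -p/7
1/y(T) = 1/(-⅐*1936) = 1/(-1936/7) = -7/1936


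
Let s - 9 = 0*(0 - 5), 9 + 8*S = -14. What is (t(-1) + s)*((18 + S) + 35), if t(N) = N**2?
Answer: 2005/4 ≈ 501.25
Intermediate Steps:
S = -23/8 (S = -9/8 + (1/8)*(-14) = -9/8 - 7/4 = -23/8 ≈ -2.8750)
s = 9 (s = 9 + 0*(0 - 5) = 9 + 0*(-5) = 9 + 0 = 9)
(t(-1) + s)*((18 + S) + 35) = ((-1)**2 + 9)*((18 - 23/8) + 35) = (1 + 9)*(121/8 + 35) = 10*(401/8) = 2005/4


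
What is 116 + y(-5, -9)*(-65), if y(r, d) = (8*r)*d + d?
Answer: -22699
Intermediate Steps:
y(r, d) = d + 8*d*r (y(r, d) = 8*d*r + d = d + 8*d*r)
116 + y(-5, -9)*(-65) = 116 - 9*(1 + 8*(-5))*(-65) = 116 - 9*(1 - 40)*(-65) = 116 - 9*(-39)*(-65) = 116 + 351*(-65) = 116 - 22815 = -22699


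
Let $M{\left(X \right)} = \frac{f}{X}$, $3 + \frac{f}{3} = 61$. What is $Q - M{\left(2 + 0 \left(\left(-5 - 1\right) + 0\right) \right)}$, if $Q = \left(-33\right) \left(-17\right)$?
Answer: $474$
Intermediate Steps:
$f = 174$ ($f = -9 + 3 \cdot 61 = -9 + 183 = 174$)
$Q = 561$
$M{\left(X \right)} = \frac{174}{X}$
$Q - M{\left(2 + 0 \left(\left(-5 - 1\right) + 0\right) \right)} = 561 - \frac{174}{2 + 0 \left(\left(-5 - 1\right) + 0\right)} = 561 - \frac{174}{2 + 0 \left(-6 + 0\right)} = 561 - \frac{174}{2 + 0 \left(-6\right)} = 561 - \frac{174}{2 + 0} = 561 - \frac{174}{2} = 561 - 174 \cdot \frac{1}{2} = 561 - 87 = 474$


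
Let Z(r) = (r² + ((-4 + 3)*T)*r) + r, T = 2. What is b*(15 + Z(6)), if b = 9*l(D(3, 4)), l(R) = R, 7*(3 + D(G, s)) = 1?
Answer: -8100/7 ≈ -1157.1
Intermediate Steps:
D(G, s) = -20/7 (D(G, s) = -3 + (⅐)*1 = -3 + ⅐ = -20/7)
b = -180/7 (b = 9*(-20/7) = -180/7 ≈ -25.714)
Z(r) = r² - r (Z(r) = (r² + ((-4 + 3)*2)*r) + r = (r² + (-1*2)*r) + r = (r² - 2*r) + r = r² - r)
b*(15 + Z(6)) = -180*(15 + 6*(-1 + 6))/7 = -180*(15 + 6*5)/7 = -180*(15 + 30)/7 = -180/7*45 = -8100/7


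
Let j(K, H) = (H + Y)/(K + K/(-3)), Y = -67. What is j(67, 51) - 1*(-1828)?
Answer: 122452/67 ≈ 1827.6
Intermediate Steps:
j(K, H) = 3*(-67 + H)/(2*K) (j(K, H) = (H - 67)/(K + K/(-3)) = (-67 + H)/(K + K*(-⅓)) = (-67 + H)/(K - K/3) = (-67 + H)/((2*K/3)) = (-67 + H)*(3/(2*K)) = 3*(-67 + H)/(2*K))
j(67, 51) - 1*(-1828) = (3/2)*(-67 + 51)/67 - 1*(-1828) = (3/2)*(1/67)*(-16) + 1828 = -24/67 + 1828 = 122452/67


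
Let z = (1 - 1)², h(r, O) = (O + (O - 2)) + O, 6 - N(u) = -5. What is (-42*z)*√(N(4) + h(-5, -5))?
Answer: 0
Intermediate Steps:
N(u) = 11 (N(u) = 6 - 1*(-5) = 6 + 5 = 11)
h(r, O) = -2 + 3*O (h(r, O) = (O + (-2 + O)) + O = (-2 + 2*O) + O = -2 + 3*O)
z = 0 (z = 0² = 0)
(-42*z)*√(N(4) + h(-5, -5)) = (-42*0)*√(11 + (-2 + 3*(-5))) = 0*√(11 + (-2 - 15)) = 0*√(11 - 17) = 0*√(-6) = 0*(I*√6) = 0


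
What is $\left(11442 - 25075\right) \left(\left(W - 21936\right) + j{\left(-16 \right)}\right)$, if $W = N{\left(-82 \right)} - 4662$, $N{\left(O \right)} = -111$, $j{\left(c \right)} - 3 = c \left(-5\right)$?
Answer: $362992258$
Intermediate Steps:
$j{\left(c \right)} = 3 - 5 c$ ($j{\left(c \right)} = 3 + c \left(-5\right) = 3 - 5 c$)
$W = -4773$ ($W = -111 - 4662 = -4773$)
$\left(11442 - 25075\right) \left(\left(W - 21936\right) + j{\left(-16 \right)}\right) = \left(11442 - 25075\right) \left(\left(-4773 - 21936\right) + \left(3 - -80\right)\right) = - 13633 \left(-26709 + \left(3 + 80\right)\right) = - 13633 \left(-26709 + 83\right) = \left(-13633\right) \left(-26626\right) = 362992258$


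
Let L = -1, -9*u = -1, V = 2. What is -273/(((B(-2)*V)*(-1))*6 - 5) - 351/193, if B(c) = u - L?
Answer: 138762/10615 ≈ 13.072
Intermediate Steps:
u = ⅑ (u = -⅑*(-1) = ⅑ ≈ 0.11111)
B(c) = 10/9 (B(c) = ⅑ - 1*(-1) = ⅑ + 1 = 10/9)
-273/(((B(-2)*V)*(-1))*6 - 5) - 351/193 = -273/((((10/9)*2)*(-1))*6 - 5) - 351/193 = -273/(((20/9)*(-1))*6 - 5) - 351*1/193 = -273/(-20/9*6 - 5) - 351/193 = -273/(-40/3 - 5) - 351/193 = -273/(-55/3) - 351/193 = -273*(-3/55) - 351/193 = 819/55 - 351/193 = 138762/10615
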